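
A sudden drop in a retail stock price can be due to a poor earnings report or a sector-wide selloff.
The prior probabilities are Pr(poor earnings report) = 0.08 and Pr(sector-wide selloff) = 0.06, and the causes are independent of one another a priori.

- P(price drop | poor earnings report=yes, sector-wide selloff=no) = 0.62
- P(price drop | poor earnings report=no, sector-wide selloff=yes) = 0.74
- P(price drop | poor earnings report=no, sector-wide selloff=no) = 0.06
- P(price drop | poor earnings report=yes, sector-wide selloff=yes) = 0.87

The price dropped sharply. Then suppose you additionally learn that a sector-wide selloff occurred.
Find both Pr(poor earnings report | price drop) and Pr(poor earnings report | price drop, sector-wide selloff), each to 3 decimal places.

P(price drop) = 0.06×0.92×0.94 + 0.74×0.92×0.06 + 0.62×0.08×0.94 + 0.87×0.08×0.06 = 0.051888 + 0.040848 + 0.046624 + 0.004176 = 0.143536
Of this, 0.050800 comes from 0.046624 + 0.004176 (the poor earnings report=true cases).
So P(poor earnings report | price drop) = 0.050800/0.143536 ≈ 0.354.

Now condition on the additional information:
P(price drop | sector-wide selloff) = 0.74·0.92 + 0.87·0.08 = 0.680800 + 0.069600 = 0.750400
The poor earnings report-present share is 0.87·0.08 = 0.069600.
Hence the posterior is 0.069600/0.750400 ≈ 0.093.
— sector-wide selloff explains away the evidence for poor earnings report.

Pr(poor earnings report | price drop) ≈ 0.354; Pr(poor earnings report | price drop, sector-wide selloff) ≈ 0.093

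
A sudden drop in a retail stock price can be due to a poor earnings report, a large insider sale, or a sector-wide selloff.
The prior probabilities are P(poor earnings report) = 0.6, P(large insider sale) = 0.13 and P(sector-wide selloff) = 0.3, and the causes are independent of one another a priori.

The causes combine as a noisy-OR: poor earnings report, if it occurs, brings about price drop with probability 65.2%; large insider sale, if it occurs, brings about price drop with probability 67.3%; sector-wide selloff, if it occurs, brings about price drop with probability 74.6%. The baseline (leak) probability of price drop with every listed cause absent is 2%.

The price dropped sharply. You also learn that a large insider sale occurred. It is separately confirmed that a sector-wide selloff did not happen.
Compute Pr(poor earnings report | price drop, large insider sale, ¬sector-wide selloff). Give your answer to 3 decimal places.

Pr(poor earnings report | price drop, large insider sale, ¬sector-wide selloff) ≈ 0.662

Under noisy-OR, P(price drop | causes) = 1 − (1−0.02)·∏(1−qᵢ) over the active causes.
P(price drop | large insider sale, ¬sector-wide selloff) = 0.67954·0.4 + 0.88848·0.6 = 0.271816 + 0.533088 = 0.804904
The poor earnings report-present share is 0.88848·0.6 = 0.533088.
Hence the posterior is 0.533088/0.804904 ≈ 0.662.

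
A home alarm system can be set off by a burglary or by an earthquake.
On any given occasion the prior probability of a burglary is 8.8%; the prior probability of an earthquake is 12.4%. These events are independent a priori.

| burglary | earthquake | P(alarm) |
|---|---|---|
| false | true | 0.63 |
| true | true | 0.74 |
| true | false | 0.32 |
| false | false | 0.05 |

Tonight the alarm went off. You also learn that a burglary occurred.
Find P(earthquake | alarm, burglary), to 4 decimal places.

P(alarm | burglary) = 0.32×0.876 + 0.74×0.124 = 0.280320 + 0.091760 = 0.372080
Of this, 0.091760 comes from 0.74×0.124 (the earthquake=true cases).
Hence the posterior is 0.091760/0.372080 ≈ 0.2466.

P(earthquake | alarm, burglary) ≈ 0.2466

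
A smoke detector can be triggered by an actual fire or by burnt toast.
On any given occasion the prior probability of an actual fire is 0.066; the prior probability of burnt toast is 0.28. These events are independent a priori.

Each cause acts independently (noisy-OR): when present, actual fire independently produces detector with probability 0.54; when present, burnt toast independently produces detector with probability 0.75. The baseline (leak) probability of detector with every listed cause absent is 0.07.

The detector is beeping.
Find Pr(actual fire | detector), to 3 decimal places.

Pr(actual fire | detector) ≈ 0.150

Under noisy-OR, P(detector | causes) = 1 − (1−0.07)·∏(1−qᵢ) over the active causes.
For the numerator, keep only actual fire=true terms: 0.027191 + 0.016504 = 0.043695
Normalizer over all consistent configurations: 0.07*0.934*0.72 + 0.7675*0.934*0.28 + 0.5722*0.066*0.72 + 0.89305*0.066*0.28 = 0.291486
P(actual fire | detector) = 0.043695/0.291486 ≈ 0.150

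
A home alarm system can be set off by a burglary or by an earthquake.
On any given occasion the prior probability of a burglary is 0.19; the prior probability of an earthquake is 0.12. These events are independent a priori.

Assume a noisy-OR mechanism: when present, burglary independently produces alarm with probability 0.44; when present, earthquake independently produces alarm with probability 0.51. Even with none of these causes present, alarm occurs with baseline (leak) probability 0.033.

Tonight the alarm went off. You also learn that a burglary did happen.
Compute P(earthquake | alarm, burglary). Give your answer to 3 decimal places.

Under noisy-OR, P(alarm | causes) = 1 − (1−0.033)·∏(1−qᵢ) over the active causes.
Enumerate both values of earthquake and weight by the priors:
  P(alarm | burglary) = 0.45848*0.88 + 0.734655*0.12
        = 0.403462 + 0.088159 = 0.491621
The terms with earthquake present sum to 0.088159, so
  P(earthquake | alarm, burglary) = 0.088159 / 0.491621 ≈ 0.179

P(earthquake | alarm, burglary) ≈ 0.179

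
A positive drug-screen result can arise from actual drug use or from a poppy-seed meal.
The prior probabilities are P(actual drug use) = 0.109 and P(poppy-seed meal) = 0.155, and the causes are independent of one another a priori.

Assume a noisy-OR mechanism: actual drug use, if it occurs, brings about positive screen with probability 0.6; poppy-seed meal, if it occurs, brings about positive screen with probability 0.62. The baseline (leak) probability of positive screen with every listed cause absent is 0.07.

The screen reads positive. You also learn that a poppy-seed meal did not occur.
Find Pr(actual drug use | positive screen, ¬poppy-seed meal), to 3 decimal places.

Pr(actual drug use | positive screen, ¬poppy-seed meal) ≈ 0.523

Under noisy-OR, P(positive screen | causes) = 1 − (1−0.07)·∏(1−qᵢ) over the active causes.
Weight on actual drug use=true, given the evidence: 0.628*0.109 = 0.068452
Denominator P(positive screen | ¬poppy-seed meal): 0.07*0.891 + 0.628*0.109 = 0.130822
Posterior = 0.068452 / 0.130822 ≈ 0.523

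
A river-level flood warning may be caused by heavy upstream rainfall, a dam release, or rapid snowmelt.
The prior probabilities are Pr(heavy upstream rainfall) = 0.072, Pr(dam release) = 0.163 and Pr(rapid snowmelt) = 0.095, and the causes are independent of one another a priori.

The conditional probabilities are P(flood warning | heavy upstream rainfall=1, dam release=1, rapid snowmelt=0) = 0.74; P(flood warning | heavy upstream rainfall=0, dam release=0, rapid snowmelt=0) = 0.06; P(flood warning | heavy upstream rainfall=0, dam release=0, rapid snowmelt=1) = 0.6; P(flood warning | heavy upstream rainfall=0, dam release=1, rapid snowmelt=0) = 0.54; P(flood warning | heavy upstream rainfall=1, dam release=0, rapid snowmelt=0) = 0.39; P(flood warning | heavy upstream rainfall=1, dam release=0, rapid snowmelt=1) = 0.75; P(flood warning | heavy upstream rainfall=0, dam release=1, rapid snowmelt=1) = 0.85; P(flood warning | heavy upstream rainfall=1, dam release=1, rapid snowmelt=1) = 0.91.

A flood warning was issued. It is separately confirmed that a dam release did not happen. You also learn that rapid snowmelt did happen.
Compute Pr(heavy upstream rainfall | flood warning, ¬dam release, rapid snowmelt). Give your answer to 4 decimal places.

Pr(heavy upstream rainfall | flood warning, ¬dam release, rapid snowmelt) ≈ 0.0884

For the numerator, keep only heavy upstream rainfall=true terms: 0.75×0.072 = 0.054000
Denominator P(flood warning | ¬dam release, rapid snowmelt): 0.6×0.928 + 0.75×0.072 = 0.610800
Posterior = 0.054000 / 0.610800 ≈ 0.0884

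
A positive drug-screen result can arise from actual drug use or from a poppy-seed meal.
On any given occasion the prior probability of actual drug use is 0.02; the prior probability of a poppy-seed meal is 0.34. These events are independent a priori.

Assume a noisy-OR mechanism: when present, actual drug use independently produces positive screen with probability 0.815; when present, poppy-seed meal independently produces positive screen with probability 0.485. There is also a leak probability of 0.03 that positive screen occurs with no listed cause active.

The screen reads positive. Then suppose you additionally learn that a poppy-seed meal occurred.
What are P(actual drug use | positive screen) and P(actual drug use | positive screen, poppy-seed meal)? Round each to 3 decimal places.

Under noisy-OR, P(positive screen | causes) = 1 − (1−0.03)·∏(1−qᵢ) over the active causes.
Enumerate the 4 (actual drug use, poppy-seed meal) configurations and weight by the priors:
  P(positive screen) = 0.03×0.98×0.66 + 0.50045×0.98×0.34 + 0.82055×0.02×0.66 + 0.907583×0.02×0.34
        = 0.019404 + 0.166750 + 0.010831 + 0.006172 = 0.203157
Keeping only the actual drug use-present terms gives 0.017003, so
  P(actual drug use | positive screen) = 0.017003 / 0.203157 ≈ 0.084

Now condition on the additional information:
Numerator (weight on configurations with actual drug use): 0.907583·0.02 = 0.018152
Normalizer over all consistent configurations: 0.50045·0.98 + 0.907583·0.02 = 0.508593
P(actual drug use | positive screen, poppy-seed meal) = 0.018152/0.508593 ≈ 0.036

P(actual drug use | positive screen) ≈ 0.084; P(actual drug use | positive screen, poppy-seed meal) ≈ 0.036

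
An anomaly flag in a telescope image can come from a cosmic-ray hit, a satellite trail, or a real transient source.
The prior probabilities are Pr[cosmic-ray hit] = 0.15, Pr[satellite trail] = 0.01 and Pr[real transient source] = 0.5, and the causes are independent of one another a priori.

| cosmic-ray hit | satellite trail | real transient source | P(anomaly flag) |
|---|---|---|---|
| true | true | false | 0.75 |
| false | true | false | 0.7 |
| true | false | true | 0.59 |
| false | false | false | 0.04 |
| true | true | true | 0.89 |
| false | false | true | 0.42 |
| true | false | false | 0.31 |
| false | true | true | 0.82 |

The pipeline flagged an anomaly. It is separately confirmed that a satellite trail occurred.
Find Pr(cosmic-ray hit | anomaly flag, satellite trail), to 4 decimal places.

Pr(cosmic-ray hit | anomaly flag, satellite trail) ≈ 0.1599

P(anomaly flag | satellite trail) = 0.7*0.85*0.5 + 0.82*0.85*0.5 + 0.75*0.15*0.5 + 0.89*0.15*0.5 = 0.297500 + 0.348500 + 0.056250 + 0.066750 = 0.769000
Of this, 0.123000 comes from 0.056250 + 0.066750 (the cosmic-ray hit=true cases).
P(cosmic-ray hit | anomaly flag, satellite trail) = 0.123000 / 0.769000 ≈ 0.1599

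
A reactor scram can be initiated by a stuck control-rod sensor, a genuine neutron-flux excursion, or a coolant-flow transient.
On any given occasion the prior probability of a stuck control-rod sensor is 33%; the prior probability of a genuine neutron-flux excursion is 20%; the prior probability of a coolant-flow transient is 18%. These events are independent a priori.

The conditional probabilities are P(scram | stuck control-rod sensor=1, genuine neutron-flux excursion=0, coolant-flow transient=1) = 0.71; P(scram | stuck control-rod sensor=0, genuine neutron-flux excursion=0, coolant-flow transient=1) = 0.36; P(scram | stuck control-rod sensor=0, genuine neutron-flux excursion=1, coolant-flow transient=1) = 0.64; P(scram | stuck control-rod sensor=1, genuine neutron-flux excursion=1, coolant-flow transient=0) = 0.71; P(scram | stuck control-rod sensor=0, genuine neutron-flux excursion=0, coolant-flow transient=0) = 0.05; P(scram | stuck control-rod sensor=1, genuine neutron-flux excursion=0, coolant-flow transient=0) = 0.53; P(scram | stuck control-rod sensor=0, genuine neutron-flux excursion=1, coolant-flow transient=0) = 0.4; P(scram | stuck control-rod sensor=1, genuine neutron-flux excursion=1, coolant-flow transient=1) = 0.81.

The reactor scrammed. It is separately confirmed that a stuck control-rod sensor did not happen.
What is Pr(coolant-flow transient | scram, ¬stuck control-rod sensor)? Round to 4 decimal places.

Numerator (weight on configurations with coolant-flow transient): 0.051840 + 0.023040 = 0.074880
Denominator P(scram | ¬stuck control-rod sensor): 0.05×0.8×0.82 + 0.36×0.8×0.18 + 0.4×0.2×0.82 + 0.64×0.2×0.18 = 0.173280
P(coolant-flow transient | scram, ¬stuck control-rod sensor) = 0.074880/0.173280 ≈ 0.4321

Pr(coolant-flow transient | scram, ¬stuck control-rod sensor) ≈ 0.4321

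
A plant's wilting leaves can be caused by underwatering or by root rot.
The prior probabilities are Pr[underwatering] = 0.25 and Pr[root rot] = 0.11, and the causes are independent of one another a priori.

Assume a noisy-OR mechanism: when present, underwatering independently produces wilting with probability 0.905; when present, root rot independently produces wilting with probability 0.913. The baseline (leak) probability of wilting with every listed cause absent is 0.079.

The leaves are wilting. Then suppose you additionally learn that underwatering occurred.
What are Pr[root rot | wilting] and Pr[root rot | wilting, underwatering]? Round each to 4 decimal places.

Pr[root rot | wilting] ≈ 0.2875; Pr[root rot | wilting, underwatering] ≈ 0.1185

Under noisy-OR, P(wilting | causes) = 1 − (1−0.079)·∏(1−qᵢ) over the active causes.
Weight on root rot=true, given the evidence: 0.075890 + 0.027291 = 0.103181
Denominator P(wilting): 0.079*0.75*0.89 + 0.919873*0.75*0.11 + 0.912505*0.25*0.89 + 0.992388*0.25*0.11 = 0.358946
P(root rot | wilting) = 0.103181/0.358946 ≈ 0.2875

Now also conditioning on underwatering=true:
Numerator (weight on configurations with root rot): 0.992388·0.11 = 0.109163
Normalizer over all consistent configurations: 0.912505·0.89 + 0.992388·0.11 = 0.921292
Posterior = 0.109163 / 0.921292 ≈ 0.1185
— underwatering explains away the evidence for root rot.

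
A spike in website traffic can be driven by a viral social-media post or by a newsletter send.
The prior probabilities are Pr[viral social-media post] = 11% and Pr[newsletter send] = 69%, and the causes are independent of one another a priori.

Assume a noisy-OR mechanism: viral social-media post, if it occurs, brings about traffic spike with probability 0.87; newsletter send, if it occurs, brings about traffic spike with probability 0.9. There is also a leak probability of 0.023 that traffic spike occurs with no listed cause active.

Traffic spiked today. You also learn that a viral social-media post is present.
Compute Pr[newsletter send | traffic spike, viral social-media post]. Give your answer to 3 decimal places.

Under noisy-OR, P(traffic spike | causes) = 1 − (1−0.023)·∏(1−qᵢ) over the active causes.
Sum P(traffic spike|·) weighted by the priors over both values of newsletter send:
  P(traffic spike | viral social-media post) = 0.87299×0.31 + 0.987299×0.69
        = 0.270627 + 0.681236 = 0.951863
Configurations with newsletter send contribute 0.681236, so
  P(newsletter send | traffic spike, viral social-media post) = 0.681236 / 0.951863 ≈ 0.716

Pr[newsletter send | traffic spike, viral social-media post] ≈ 0.716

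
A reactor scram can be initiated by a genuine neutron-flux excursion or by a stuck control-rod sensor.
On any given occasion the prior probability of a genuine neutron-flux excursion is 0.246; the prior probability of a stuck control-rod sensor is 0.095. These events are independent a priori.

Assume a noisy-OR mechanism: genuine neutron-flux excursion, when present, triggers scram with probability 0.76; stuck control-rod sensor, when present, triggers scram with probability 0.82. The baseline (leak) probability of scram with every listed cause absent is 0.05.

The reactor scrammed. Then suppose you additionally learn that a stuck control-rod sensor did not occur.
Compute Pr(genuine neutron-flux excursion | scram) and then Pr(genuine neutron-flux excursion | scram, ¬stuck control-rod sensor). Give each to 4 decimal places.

Under noisy-OR, P(scram | causes) = 1 − (1−0.05)·∏(1−qᵢ) over the active causes.
P(scram) = 0.05*0.754*0.905 + 0.829*0.754*0.095 + 0.772*0.246*0.905 + 0.95896*0.246*0.095 = 0.034119 + 0.059381 + 0.171870 + 0.022411 = 0.287781
Of this, 0.194281 comes from 0.171870 + 0.022411 (the genuine neutron-flux excursion=true cases).
So P(genuine neutron-flux excursion | scram) = 0.194281/0.287781 ≈ 0.6751.

With the extra evidence:
Weight on genuine neutron-flux excursion=true, given the evidence: 0.772·0.246 = 0.189912
Denominator P(scram | ¬stuck control-rod sensor): 0.05·0.754 + 0.772·0.246 = 0.227612
P(genuine neutron-flux excursion | scram, ¬stuck control-rod sensor) = 0.189912/0.227612 ≈ 0.8344

Pr(genuine neutron-flux excursion | scram) ≈ 0.6751; Pr(genuine neutron-flux excursion | scram, ¬stuck control-rod sensor) ≈ 0.8344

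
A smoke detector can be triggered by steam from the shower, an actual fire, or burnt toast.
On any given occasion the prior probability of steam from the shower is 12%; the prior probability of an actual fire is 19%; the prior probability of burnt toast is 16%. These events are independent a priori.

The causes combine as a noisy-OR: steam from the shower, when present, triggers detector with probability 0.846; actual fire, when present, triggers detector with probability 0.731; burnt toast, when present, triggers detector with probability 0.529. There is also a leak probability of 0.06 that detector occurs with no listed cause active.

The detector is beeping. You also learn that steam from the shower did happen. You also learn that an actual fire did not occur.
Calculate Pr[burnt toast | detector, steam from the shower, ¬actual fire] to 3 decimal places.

Pr[burnt toast | detector, steam from the shower, ¬actual fire] ≈ 0.172

Under noisy-OR, P(detector | causes) = 1 − (1−0.06)·∏(1−qᵢ) over the active causes.
For the numerator, keep only burnt toast=true terms: 0.931818·0.16 = 0.149091
Denominator P(detector | steam from the shower, ¬actual fire): 0.85524·0.84 + 0.931818·0.16 = 0.867493
Posterior = 0.149091 / 0.867493 ≈ 0.172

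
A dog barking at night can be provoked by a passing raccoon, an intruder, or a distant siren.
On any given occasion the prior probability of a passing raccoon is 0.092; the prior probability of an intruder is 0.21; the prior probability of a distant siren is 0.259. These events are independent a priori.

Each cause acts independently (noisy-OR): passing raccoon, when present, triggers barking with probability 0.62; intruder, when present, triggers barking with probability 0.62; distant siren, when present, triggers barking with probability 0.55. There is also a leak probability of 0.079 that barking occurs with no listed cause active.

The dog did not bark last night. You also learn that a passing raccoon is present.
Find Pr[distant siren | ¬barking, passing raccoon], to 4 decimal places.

Pr[distant siren | ¬barking, passing raccoon] ≈ 0.1359

Under noisy-OR, P(barking | causes) = 1 − (1−0.079)·∏(1−qᵢ) over the active causes.
For the numerator, keep only distant siren=true terms: 0.032224 + 0.003255 = 0.035479
Normalizer over all consistent configurations: 0.34998*0.79*0.741 + 0.157491*0.79*0.259 + 0.132992*0.21*0.741 + 0.059847*0.21*0.259 = 0.261049
Posterior = 0.035479 / 0.261049 ≈ 0.1359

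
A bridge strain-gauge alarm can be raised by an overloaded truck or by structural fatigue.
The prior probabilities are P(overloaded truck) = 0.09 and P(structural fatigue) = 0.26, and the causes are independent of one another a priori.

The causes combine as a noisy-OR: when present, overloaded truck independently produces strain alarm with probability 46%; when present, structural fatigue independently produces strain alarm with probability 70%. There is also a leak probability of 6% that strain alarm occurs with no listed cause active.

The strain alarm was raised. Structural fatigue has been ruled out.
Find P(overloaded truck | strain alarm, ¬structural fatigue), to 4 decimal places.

Under noisy-OR, P(strain alarm | causes) = 1 − (1−0.06)·∏(1−qᵢ) over the active causes.
P(strain alarm | ¬structural fatigue) = 0.06·0.91 + 0.4924·0.09 = 0.054600 + 0.044316 = 0.098916
Of this, 0.044316 comes from 0.4924·0.09 (the overloaded truck=true cases).
P(overloaded truck | strain alarm, ¬structural fatigue) = 0.044316 / 0.098916 ≈ 0.4480

P(overloaded truck | strain alarm, ¬structural fatigue) ≈ 0.4480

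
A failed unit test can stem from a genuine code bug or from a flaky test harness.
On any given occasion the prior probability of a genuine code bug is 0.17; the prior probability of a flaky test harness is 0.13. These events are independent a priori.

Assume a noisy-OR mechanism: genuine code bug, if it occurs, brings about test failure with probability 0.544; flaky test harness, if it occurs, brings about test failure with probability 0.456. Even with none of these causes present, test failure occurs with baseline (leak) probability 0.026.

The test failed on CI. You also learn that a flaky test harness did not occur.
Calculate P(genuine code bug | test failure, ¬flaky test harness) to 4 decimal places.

P(genuine code bug | test failure, ¬flaky test harness) ≈ 0.8141

Under noisy-OR, P(test failure | causes) = 1 − (1−0.026)·∏(1−qᵢ) over the active causes.
By total probability over both values of genuine code bug:
  P(test failure | ¬flaky test harness) = 0.026×0.83 + 0.555856×0.17
        = 0.021580 + 0.094496 = 0.116076
Configurations with genuine code bug contribute 0.094496, so
  P(genuine code bug | test failure, ¬flaky test harness) = 0.094496 / 0.116076 ≈ 0.8141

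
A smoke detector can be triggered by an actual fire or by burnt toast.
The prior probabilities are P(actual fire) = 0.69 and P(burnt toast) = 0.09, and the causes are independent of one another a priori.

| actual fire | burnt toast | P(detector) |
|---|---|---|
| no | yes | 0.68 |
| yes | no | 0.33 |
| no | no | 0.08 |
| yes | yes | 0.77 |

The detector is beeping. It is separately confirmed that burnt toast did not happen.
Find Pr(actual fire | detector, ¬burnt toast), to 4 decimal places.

P(detector | ¬burnt toast) = 0.08×0.31 + 0.33×0.69 = 0.024800 + 0.227700 = 0.252500
The actual fire-present share is 0.33×0.69 = 0.227700.
So P(actual fire | detector, ¬burnt toast) = 0.227700/0.252500 ≈ 0.9018.

Pr(actual fire | detector, ¬burnt toast) ≈ 0.9018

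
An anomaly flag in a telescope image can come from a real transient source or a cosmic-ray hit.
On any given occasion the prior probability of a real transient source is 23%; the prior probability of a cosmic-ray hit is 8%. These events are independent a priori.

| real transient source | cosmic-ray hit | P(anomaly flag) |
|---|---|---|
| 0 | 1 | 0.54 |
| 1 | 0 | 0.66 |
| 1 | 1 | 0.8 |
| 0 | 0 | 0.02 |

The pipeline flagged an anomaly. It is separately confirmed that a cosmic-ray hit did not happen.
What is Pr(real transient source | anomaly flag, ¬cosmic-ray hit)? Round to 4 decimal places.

Pr(real transient source | anomaly flag, ¬cosmic-ray hit) ≈ 0.9079

For the numerator, keep only real transient source=true terms: 0.66×0.23 = 0.151800
The normalizing constant is 0.02×0.77 + 0.66×0.23 = 0.167200
Posterior = 0.151800 / 0.167200 ≈ 0.9079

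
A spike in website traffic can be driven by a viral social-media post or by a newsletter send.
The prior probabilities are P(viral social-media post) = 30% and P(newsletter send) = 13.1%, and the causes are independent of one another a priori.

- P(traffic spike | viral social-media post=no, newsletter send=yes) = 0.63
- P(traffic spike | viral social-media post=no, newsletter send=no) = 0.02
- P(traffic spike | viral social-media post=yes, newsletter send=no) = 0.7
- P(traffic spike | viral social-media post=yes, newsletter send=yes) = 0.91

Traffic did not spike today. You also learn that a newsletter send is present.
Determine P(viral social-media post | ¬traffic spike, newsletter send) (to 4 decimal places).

P(¬traffic spike | newsletter send) = 0.37×0.7 + 0.09×0.3 = 0.259000 + 0.027000 = 0.286000
Of this, 0.027000 comes from 0.09×0.3 (the viral social-media post=true cases).
So P(viral social-media post | ¬traffic spike, newsletter send) = 0.027000/0.286000 ≈ 0.0944.

P(viral social-media post | ¬traffic spike, newsletter send) ≈ 0.0944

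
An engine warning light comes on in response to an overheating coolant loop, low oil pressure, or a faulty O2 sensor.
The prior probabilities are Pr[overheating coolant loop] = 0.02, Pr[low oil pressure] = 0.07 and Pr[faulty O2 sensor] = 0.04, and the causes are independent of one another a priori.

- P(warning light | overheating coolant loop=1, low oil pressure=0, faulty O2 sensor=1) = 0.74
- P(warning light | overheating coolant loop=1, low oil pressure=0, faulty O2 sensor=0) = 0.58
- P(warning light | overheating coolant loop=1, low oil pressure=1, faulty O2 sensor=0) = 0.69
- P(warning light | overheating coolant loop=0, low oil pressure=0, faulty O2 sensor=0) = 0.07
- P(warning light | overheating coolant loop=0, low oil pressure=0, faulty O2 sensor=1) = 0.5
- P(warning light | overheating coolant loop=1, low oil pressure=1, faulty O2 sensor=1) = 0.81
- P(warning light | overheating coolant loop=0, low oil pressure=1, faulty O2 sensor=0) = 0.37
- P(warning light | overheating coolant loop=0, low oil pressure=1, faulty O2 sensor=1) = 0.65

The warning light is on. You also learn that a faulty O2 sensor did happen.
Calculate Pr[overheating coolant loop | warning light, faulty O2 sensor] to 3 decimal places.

By total probability over the 4 (overheating coolant loop, low oil pressure) configurations:
  P(warning light | faulty O2 sensor) = 0.5×0.98×0.93 + 0.65×0.98×0.07 + 0.74×0.02×0.93 + 0.81×0.02×0.07
        = 0.455700 + 0.044590 + 0.013764 + 0.001134 = 0.515188
Configurations with overheating coolant loop contribute 0.014898, so
  P(overheating coolant loop | warning light, faulty O2 sensor) = 0.014898 / 0.515188 ≈ 0.029

Pr[overheating coolant loop | warning light, faulty O2 sensor] ≈ 0.029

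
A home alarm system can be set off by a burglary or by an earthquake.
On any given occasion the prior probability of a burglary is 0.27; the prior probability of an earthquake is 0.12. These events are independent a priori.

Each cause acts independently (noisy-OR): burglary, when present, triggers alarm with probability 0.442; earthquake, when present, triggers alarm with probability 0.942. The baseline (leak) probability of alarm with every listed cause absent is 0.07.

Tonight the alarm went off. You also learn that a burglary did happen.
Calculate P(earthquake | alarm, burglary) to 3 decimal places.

Under noisy-OR, P(alarm | causes) = 1 − (1−0.07)·∏(1−qᵢ) over the active causes.
For the numerator, keep only earthquake=true terms: 0.969901×0.12 = 0.116388
The normalizing constant is 0.48106×0.88 + 0.969901×0.12 = 0.539721
P(earthquake | alarm, burglary) = 0.116388/0.539721 ≈ 0.216

P(earthquake | alarm, burglary) ≈ 0.216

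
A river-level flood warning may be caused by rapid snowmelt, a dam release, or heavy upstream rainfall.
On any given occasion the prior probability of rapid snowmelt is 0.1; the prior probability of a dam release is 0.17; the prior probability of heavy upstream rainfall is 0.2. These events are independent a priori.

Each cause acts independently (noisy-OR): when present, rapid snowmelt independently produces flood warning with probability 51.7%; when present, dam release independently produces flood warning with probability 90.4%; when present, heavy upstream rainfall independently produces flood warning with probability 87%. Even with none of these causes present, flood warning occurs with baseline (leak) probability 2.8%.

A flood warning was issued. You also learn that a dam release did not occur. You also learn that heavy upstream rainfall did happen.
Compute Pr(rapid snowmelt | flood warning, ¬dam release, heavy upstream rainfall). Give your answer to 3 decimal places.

Pr(rapid snowmelt | flood warning, ¬dam release, heavy upstream rainfall) ≈ 0.107

Under noisy-OR, P(flood warning | causes) = 1 − (1−0.028)·∏(1−qᵢ) over the active causes.
P(flood warning | ¬dam release, heavy upstream rainfall) = 0.87364·0.9 + 0.938968·0.1 = 0.786276 + 0.093897 = 0.880173
The rapid snowmelt-present share is 0.938968·0.1 = 0.093897.
So P(rapid snowmelt | flood warning, ¬dam release, heavy upstream rainfall) = 0.093897/0.880173 ≈ 0.107.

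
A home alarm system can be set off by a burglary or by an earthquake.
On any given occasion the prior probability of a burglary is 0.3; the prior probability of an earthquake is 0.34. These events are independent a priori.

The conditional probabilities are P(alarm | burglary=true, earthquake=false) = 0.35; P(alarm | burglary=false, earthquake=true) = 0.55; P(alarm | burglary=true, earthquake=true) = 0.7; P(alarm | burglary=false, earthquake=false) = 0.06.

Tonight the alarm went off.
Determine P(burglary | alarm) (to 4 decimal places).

P(burglary | alarm) ≈ 0.4701

P(alarm) = 0.06*0.7*0.66 + 0.55*0.7*0.34 + 0.35*0.3*0.66 + 0.7*0.3*0.34 = 0.027720 + 0.130900 + 0.069300 + 0.071400 = 0.299320
Restricting to configurations with burglary present: 0.069300 + 0.071400 = 0.140700.
So P(burglary | alarm) = 0.140700/0.299320 ≈ 0.4701.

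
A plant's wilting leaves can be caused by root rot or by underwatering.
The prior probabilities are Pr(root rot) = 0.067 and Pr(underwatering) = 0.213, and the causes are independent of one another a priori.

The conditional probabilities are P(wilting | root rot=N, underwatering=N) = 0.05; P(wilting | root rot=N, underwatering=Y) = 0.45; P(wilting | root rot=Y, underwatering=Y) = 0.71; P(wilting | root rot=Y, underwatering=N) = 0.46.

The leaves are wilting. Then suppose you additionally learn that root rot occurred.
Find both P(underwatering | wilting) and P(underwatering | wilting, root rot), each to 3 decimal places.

Enumerate the 4 (root rot, underwatering) configurations and weight by the priors:
  P(wilting) = 0.05·0.933·0.787 + 0.45·0.933·0.213 + 0.46·0.067·0.787 + 0.71·0.067·0.213
        = 0.036714 + 0.089428 + 0.024255 + 0.010132 = 0.160529
Configurations with underwatering contribute 0.099560, so
  P(underwatering | wilting) = 0.099560 / 0.160529 ≈ 0.620

Now also conditioning on root rot=true:
P(wilting | root rot) = 0.46·0.787 + 0.71·0.213 = 0.362020 + 0.151230 = 0.513250
The underwatering-present share is 0.71·0.213 = 0.151230.
P(underwatering | wilting, root rot) = 0.151230 / 0.513250 ≈ 0.295

P(underwatering | wilting) ≈ 0.620; P(underwatering | wilting, root rot) ≈ 0.295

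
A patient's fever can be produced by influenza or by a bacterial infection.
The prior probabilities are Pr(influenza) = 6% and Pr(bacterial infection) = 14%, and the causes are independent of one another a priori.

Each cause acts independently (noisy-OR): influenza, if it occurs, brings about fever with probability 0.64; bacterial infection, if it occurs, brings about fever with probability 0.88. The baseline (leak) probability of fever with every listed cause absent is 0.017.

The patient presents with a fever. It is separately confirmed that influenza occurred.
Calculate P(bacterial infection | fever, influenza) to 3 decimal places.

Under noisy-OR, P(fever | causes) = 1 − (1−0.017)·∏(1−qᵢ) over the active causes.
P(fever | influenza) = 0.64612*0.86 + 0.957534*0.14 = 0.555663 + 0.134055 = 0.689718
Of this, 0.134055 comes from 0.957534*0.14 (the bacterial infection=true cases).
Hence the posterior is 0.134055/0.689718 ≈ 0.194.

P(bacterial infection | fever, influenza) ≈ 0.194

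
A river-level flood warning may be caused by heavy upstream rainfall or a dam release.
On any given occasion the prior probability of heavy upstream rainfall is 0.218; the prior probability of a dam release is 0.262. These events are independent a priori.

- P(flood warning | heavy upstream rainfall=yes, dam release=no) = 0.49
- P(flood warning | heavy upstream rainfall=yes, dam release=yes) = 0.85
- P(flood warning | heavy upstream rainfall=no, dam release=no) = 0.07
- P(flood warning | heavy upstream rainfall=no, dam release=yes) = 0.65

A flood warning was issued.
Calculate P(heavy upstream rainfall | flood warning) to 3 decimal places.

P(flood warning) = 0.07*0.782*0.738 + 0.65*0.782*0.262 + 0.49*0.218*0.738 + 0.85*0.218*0.262 = 0.040398 + 0.133175 + 0.078833 + 0.048549 = 0.300955
The heavy upstream rainfall-present share is 0.078833 + 0.048549 = 0.127382.
P(heavy upstream rainfall | flood warning) = 0.127382 / 0.300955 ≈ 0.423

P(heavy upstream rainfall | flood warning) ≈ 0.423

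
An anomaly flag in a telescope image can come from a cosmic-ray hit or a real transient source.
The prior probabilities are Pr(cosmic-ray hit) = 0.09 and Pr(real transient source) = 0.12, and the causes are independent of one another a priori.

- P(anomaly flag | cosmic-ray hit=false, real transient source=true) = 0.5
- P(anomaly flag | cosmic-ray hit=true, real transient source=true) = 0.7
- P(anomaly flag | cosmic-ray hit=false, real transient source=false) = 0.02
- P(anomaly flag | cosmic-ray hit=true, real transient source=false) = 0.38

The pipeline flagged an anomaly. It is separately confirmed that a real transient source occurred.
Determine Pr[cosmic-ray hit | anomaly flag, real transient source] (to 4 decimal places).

Pr[cosmic-ray hit | anomaly flag, real transient source] ≈ 0.1216

P(anomaly flag | real transient source) = 0.5·0.91 + 0.7·0.09 = 0.455000 + 0.063000 = 0.518000
Restricting to configurations with cosmic-ray hit present: 0.7·0.09 = 0.063000.
P(cosmic-ray hit | anomaly flag, real transient source) = 0.063000 / 0.518000 ≈ 0.1216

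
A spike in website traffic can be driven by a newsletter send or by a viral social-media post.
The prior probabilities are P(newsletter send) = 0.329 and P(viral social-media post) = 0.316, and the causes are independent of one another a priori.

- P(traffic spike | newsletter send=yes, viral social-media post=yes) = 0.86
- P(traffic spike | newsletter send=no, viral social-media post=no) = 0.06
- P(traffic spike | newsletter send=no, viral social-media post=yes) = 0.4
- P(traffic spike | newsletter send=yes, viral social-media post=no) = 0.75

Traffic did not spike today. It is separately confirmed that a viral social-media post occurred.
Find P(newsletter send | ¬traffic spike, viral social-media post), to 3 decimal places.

P(¬traffic spike | viral social-media post) = 0.6×0.671 + 0.14×0.329 = 0.402600 + 0.046060 = 0.448660
Of this, 0.046060 comes from 0.14×0.329 (the newsletter send=true cases).
Hence the posterior is 0.046060/0.448660 ≈ 0.103.

P(newsletter send | ¬traffic spike, viral social-media post) ≈ 0.103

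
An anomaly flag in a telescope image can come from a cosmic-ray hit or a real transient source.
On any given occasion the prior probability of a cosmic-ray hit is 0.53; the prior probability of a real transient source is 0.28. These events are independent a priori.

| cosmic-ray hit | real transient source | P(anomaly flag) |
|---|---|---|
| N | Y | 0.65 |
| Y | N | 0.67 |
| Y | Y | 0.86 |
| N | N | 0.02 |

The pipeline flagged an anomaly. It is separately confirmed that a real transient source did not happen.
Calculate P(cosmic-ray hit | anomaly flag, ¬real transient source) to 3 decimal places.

P(cosmic-ray hit | anomaly flag, ¬real transient source) ≈ 0.974

P(anomaly flag | ¬real transient source) = 0.02*0.47 + 0.67*0.53 = 0.009400 + 0.355100 = 0.364500
Restricting to configurations with cosmic-ray hit present: 0.67*0.53 = 0.355100.
Hence the posterior is 0.355100/0.364500 ≈ 0.974.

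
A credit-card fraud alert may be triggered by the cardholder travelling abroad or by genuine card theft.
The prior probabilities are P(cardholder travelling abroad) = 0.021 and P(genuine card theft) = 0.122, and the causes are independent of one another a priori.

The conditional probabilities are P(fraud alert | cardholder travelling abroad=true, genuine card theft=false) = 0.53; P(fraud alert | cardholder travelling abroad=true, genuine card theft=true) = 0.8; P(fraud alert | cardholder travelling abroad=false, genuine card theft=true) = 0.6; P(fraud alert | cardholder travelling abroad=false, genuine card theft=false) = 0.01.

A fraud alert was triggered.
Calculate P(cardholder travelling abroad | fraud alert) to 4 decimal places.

P(fraud alert) = 0.01*0.979*0.878 + 0.6*0.979*0.122 + 0.53*0.021*0.878 + 0.8*0.021*0.122 = 0.008596 + 0.071663 + 0.009772 + 0.002050 = 0.092081
Of this, 0.011822 comes from 0.009772 + 0.002050 (the cardholder travelling abroad=true cases).
P(cardholder travelling abroad | fraud alert) = 0.011822 / 0.092081 ≈ 0.1284

P(cardholder travelling abroad | fraud alert) ≈ 0.1284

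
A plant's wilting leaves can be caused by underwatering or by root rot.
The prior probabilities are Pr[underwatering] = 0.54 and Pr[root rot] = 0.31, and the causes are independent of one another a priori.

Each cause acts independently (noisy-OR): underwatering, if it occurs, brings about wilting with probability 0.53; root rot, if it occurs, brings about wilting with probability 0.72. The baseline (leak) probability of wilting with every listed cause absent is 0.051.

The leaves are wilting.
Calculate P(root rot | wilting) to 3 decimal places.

Under noisy-OR, P(wilting | causes) = 1 − (1−0.051)·∏(1−qᵢ) over the active causes.
Enumerate the 4 (underwatering, root rot) configurations and weight by the priors:
  P(wilting) = 0.051·0.46·0.69 + 0.73428·0.46·0.31 + 0.55397·0.54·0.69 + 0.875112·0.54·0.31
        = 0.016187 + 0.104708 + 0.206409 + 0.146494 = 0.473798
The terms with root rot present sum to 0.251202, so
  P(root rot | wilting) = 0.251202 / 0.473798 ≈ 0.530

P(root rot | wilting) ≈ 0.530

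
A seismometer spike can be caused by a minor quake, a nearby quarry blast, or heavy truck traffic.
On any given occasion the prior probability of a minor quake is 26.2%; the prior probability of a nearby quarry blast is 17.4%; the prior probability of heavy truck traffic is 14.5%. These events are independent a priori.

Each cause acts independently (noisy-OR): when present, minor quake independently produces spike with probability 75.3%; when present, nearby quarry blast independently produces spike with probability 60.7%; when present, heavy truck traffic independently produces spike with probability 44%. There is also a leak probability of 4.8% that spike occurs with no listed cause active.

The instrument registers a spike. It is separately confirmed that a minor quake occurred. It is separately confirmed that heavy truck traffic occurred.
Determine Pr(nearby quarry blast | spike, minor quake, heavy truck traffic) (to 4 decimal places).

Pr(nearby quarry blast | spike, minor quake, heavy truck traffic) ≈ 0.1870

Under noisy-OR, P(spike | causes) = 1 − (1−0.048)·∏(1−qᵢ) over the active causes.
Weight on nearby quarry blast=true, given the evidence: 0.94825·0.174 = 0.164995
Normalizer over all consistent configurations: 0.868319·0.826 + 0.94825·0.174 = 0.882226
Posterior = 0.164995 / 0.882226 ≈ 0.1870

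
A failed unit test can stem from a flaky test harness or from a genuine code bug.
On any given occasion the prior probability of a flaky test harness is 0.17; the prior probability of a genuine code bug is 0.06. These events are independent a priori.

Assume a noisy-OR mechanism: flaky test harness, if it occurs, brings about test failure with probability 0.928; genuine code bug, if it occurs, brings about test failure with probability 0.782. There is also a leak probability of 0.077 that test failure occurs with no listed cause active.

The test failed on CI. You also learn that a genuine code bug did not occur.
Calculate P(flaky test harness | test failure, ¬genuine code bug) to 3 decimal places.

Under noisy-OR, P(test failure | causes) = 1 − (1−0.077)·∏(1−qᵢ) over the active causes.
By total probability over both values of flaky test harness:
  P(test failure | ¬genuine code bug) = 0.077·0.83 + 0.933544·0.17
        = 0.063910 + 0.158702 = 0.222612
Configurations with flaky test harness contribute 0.158702, so
  P(flaky test harness | test failure, ¬genuine code bug) = 0.158702 / 0.222612 ≈ 0.713

P(flaky test harness | test failure, ¬genuine code bug) ≈ 0.713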